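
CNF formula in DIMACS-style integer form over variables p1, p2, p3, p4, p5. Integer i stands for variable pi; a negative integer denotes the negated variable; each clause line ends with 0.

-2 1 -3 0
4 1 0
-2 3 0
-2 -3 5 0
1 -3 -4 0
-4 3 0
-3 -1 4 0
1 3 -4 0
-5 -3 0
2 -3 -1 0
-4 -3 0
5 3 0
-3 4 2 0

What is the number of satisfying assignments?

1

The models are:
  p1=1 p2=0 p3=0 p4=0 p5=1
Count: 1.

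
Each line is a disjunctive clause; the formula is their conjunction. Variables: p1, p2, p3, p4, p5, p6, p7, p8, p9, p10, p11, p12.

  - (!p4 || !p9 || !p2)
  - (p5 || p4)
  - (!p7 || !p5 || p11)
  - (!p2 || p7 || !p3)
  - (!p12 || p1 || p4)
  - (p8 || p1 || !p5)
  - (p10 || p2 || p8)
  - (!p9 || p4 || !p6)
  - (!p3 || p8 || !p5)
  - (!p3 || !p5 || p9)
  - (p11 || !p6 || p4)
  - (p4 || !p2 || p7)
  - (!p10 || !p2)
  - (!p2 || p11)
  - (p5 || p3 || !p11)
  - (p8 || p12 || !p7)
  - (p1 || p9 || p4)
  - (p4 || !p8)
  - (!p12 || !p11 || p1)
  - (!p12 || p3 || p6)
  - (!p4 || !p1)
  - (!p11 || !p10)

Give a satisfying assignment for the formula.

Set p1 = False and propagate.
Try p2 = False.
For the remaining variables, p3 = True, p4 = True, p5 = True, p6 = True, p7 = False, p8 = True, p9 = True, p10 = False, p11 = False, p12 = True works.

p1 = 0, p2 = 0, p3 = 1, p4 = 1, p5 = 1, p6 = 1, p7 = 0, p8 = 1, p9 = 1, p10 = 0, p11 = 0, p12 = 1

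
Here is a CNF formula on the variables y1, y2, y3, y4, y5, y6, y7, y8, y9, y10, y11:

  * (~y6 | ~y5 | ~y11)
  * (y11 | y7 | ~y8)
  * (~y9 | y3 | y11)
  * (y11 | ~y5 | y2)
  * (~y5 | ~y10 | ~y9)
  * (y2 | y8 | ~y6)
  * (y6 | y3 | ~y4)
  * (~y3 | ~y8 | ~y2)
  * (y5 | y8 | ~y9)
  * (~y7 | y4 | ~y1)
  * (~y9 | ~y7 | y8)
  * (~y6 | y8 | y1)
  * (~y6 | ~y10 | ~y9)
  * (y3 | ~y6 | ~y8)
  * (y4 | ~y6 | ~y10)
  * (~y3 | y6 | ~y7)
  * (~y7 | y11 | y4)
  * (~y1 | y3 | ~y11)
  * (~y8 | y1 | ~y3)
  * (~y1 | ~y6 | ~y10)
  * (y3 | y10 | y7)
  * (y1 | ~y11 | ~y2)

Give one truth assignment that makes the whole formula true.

Pure literal: y9 appears only negated; assign y9 = False.
Set y1 = False and propagate.
Set y2 = False and propagate.
Set y3 = True and propagate.
  then y8 is forced to False.
  then y6 is forced to False.
  then y7 is forced to False.
The remaining clauses are satisfied by y4 = False, y5 = False, y10 = False, y11 = True.
Every clause has at least one true literal under this assignment.

y1=False, y2=False, y3=True, y4=False, y5=False, y6=False, y7=False, y8=False, y9=False, y10=False, y11=True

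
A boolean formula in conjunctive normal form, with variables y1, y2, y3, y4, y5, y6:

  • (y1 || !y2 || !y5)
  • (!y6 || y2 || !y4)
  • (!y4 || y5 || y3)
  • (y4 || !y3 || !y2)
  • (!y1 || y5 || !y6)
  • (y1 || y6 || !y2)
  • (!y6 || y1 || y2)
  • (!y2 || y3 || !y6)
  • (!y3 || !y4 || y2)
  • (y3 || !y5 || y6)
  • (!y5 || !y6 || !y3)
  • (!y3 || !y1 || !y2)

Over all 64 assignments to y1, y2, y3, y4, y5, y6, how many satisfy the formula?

9

Split on y2, then y3.
  y2=1, y3=1: remaining (y1,y4,y5,y6) ∈ {(0,1,0,1)} — 1.
  y2=1, y3=0: remaining (y1,y4,y5,y6) ∈ {(1,0,0,0)} — 1.
  y2=0, y3=1: remaining (y1,y4,y5,y6) ∈ {(0,0,0,0); (0,0,1,0); (1,0,0,0); (1,0,1,0)} — 4.
  y2=0, y3=0: remaining (y1,y4,y5,y6) ∈ {(0,0,0,0); (1,0,0,0); (1,0,1,1)} — 3.
Total: 1 + 1 + 4 + 3 = 9.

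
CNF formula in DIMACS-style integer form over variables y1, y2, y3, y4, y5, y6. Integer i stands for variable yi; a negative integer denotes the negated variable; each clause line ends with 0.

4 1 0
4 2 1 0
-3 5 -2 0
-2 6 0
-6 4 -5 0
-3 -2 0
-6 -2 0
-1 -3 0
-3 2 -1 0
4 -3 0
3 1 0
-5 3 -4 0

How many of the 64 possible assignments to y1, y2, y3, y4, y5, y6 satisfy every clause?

Case analysis on y3 and y2:
  y3=T, y2=T: a clause becomes empty — 0.
  y3=T, y2=F: remaining (y1,y4,y5,y6) ∈ {(F,T,F,F); (F,T,F,T); (F,T,T,F); (F,T,T,T)} — 4.
  y3=F, y2=T: a clause becomes empty — 0.
  y3=F, y2=F: 5 of the 16 assignments to (y1,y4,y5,y6) work.
Total: 0 + 4 + 0 + 5 = 9.

9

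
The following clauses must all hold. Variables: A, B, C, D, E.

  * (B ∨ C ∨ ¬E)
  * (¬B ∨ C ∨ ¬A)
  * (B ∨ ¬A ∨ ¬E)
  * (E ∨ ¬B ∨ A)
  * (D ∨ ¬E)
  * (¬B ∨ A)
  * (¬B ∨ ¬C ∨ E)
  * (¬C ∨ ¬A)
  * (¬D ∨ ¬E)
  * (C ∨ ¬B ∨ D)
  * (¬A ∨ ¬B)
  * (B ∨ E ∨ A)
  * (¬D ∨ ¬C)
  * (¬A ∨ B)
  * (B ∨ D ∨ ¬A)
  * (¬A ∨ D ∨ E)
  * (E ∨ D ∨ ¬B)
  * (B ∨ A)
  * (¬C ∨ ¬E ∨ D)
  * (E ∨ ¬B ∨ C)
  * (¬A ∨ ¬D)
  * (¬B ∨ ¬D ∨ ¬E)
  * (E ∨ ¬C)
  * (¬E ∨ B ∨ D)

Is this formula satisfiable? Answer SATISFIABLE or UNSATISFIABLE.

B = True:
  propagation gives A=True; an empty clause results — contradiction.
B = False:
  propagation gives A=False; an empty clause results — contradiction.
Every branch closes, so no satisfying assignment exists.

UNSATISFIABLE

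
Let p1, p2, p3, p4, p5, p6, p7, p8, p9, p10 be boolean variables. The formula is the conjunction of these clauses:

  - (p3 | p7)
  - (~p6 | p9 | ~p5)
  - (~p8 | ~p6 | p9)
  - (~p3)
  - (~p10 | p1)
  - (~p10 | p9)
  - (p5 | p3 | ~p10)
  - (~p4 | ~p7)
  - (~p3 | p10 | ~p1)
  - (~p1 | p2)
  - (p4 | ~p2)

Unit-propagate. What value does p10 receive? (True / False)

Unit clause (~p3) sets p3 = False.
In (p3 | p7), p3 is now false; p7 must hold, so p7 = True.
From (~p4 | ~p7) and p7 = True: p4 = False.
(p4 | ~p2) with p4 = False leaves only ~p2, so p2 = False.
In (~p1 | p2), p2 is now false; ~p1 must hold, so p1 = False.
(~p10 | p1) with p1 = False leaves only ~p10, so p10 = False.

False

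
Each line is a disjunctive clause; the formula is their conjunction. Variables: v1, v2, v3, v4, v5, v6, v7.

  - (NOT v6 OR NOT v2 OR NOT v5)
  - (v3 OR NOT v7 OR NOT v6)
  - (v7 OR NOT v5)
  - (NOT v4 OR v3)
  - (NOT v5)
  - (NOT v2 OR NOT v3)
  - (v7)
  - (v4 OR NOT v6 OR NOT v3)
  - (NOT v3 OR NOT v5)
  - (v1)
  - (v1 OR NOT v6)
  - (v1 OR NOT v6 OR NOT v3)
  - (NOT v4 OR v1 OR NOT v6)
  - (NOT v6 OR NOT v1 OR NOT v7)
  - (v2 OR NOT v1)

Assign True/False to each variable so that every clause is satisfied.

v1=T, v2=T, v3=F, v4=F, v5=F, v6=F, v7=T

Unit propagation: (NOT v5) forces v5 = False.
The clause (v7) is unit: v7 must be True.
(v1) is a unit clause, so v1 = True.
(NOT v6) is a unit clause, so v6 = False.
(v2) is a unit clause, so v2 = True.
The clause (NOT v3) is unit: v3 must be False.
(NOT v4) is a unit clause, so v4 = False.
Every clause has at least one true literal under this assignment.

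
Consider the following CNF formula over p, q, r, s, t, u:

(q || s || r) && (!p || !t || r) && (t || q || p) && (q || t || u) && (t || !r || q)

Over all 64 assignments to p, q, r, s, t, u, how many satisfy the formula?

39

Split on q, then t.
  q=1, t=1: s, u free; 3 ways for (p,r) × 2^2 = 12.
  q=1, t=0: p, r, s, u free → 2^4 = 16.
  q=0, t=1: u free; 5 ways for (p,r,s) × 2^1 = 10.
  q=0, t=0: remaining (p,r,s,u) ∈ {(1,0,1,1)} — 1.
Total: 12 + 16 + 10 + 1 = 39.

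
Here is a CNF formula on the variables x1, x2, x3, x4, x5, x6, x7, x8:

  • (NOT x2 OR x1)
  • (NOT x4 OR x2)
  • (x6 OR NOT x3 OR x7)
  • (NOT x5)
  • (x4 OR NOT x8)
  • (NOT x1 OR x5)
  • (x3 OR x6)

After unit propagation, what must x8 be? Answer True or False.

False

(NOT x5) is a unit clause: x5 = False.
(NOT x1 OR x5): since x5 = False, the clause reduces to (NOT x1). x1 = False.
(NOT x2 OR x1): since x1 = False, the clause reduces to (NOT x2). x2 = False.
(NOT x4 OR x2) with x2 = False leaves only NOT x4, so x4 = False.
In (NOT x8 OR x4), x4 is now false; NOT x8 must hold, so x8 = False.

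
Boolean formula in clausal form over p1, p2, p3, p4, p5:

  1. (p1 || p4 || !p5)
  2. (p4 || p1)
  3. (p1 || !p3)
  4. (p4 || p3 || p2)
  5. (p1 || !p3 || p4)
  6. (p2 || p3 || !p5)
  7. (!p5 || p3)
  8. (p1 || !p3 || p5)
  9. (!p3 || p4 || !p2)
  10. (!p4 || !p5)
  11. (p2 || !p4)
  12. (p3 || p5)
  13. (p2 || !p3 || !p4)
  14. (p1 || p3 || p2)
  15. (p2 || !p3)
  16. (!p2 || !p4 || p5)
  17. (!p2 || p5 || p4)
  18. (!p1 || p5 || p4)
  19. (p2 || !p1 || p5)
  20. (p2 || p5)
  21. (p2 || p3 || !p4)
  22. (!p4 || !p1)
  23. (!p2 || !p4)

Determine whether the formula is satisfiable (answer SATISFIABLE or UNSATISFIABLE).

UNSATISFIABLE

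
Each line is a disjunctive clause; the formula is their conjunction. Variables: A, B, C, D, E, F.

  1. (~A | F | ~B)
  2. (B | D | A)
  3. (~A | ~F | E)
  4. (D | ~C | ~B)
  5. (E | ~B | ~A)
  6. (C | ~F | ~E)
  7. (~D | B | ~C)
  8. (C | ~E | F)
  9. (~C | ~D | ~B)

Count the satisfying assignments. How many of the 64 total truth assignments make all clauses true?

Split on B, then C.
  B=T, C=T: a clause becomes empty — 0.
  B=T, C=F: remaining (A,D,E,F) ∈ {(F,F,F,F); (F,F,F,T); (F,T,F,F); (F,T,F,T)} — 4.
  B=F, C=T: remaining (A,D,E,F) ∈ {(T,F,F,F); (T,F,T,F); (T,F,T,T)} — 3.
  B=F, C=F: remaining (A,D,E,F) ∈ {(F,T,F,F); (F,T,F,T); (T,F,F,F); (T,T,F,F)} — 4.
Total: 0 + 4 + 3 + 4 = 11.

11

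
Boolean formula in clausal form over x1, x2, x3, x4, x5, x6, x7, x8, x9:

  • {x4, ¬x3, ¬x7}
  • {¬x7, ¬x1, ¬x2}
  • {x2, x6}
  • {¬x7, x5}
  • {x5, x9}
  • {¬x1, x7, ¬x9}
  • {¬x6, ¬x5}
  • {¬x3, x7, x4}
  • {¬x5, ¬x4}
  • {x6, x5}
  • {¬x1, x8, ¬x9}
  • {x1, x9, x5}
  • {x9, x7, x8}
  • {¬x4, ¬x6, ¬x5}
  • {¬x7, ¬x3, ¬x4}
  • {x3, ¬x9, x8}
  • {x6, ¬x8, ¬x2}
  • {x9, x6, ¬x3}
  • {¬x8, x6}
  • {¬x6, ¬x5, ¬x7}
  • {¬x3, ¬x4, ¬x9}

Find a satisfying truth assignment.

Set x1 = False and propagate.
For the remaining variables, x2 = True, x3 = False, x4 = True, x5 = False, x6 = True, x7 = False, x8 = True, x9 = True works.
Check each clause:
  1. {x4, ¬x3, ¬x7} — ¬x7 is true.
  2. {¬x1, ¬x2, ¬x7} — ¬x7 is true.
  3. {x6, x2} — x2 is true.
  4. {x5, ¬x7} — ¬x7 is true.
  5. {x5, x9} — x9 is true.
  6. {¬x9, ¬x1, x7} — ¬x1 is true.
  7. {¬x6, ¬x5} — ¬x5 is true.
  8. {x7, ¬x3, x4} — x4 is true.
  9. {¬x4, ¬x5} — ¬x5 is true.
  10. {x5, x6} — x6 is true.
  11. {¬x9, ¬x1, x8} — x8 is true.
  12. {x1, x9, x5} — x9 is true.
  13. {x9, x7, x8} — x8 is true.
  14. {¬x4, ¬x5, ¬x6} — ¬x5 is true.
  15. {¬x4, ¬x3, ¬x7} — ¬x7 is true.
  16. {¬x9, x8, x3} — x8 is true.
  17. {¬x2, ¬x8, x6} — x6 is true.
  18. {x6, ¬x3, x9} — x9 is true.
  19. {x6, ¬x8} — x6 is true.
  20. {¬x7, ¬x5, ¬x6} — ¬x7 is true.
  21. {¬x3, ¬x9, ¬x4} — ¬x3 is true.

x1=False, x2=True, x3=False, x4=True, x5=False, x6=True, x7=False, x8=True, x9=True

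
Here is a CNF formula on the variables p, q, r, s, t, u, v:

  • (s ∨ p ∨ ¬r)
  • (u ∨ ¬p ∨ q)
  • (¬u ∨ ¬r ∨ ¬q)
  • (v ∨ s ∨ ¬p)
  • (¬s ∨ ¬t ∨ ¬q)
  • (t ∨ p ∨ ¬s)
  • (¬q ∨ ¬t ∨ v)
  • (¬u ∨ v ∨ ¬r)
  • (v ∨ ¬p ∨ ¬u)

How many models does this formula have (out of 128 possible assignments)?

40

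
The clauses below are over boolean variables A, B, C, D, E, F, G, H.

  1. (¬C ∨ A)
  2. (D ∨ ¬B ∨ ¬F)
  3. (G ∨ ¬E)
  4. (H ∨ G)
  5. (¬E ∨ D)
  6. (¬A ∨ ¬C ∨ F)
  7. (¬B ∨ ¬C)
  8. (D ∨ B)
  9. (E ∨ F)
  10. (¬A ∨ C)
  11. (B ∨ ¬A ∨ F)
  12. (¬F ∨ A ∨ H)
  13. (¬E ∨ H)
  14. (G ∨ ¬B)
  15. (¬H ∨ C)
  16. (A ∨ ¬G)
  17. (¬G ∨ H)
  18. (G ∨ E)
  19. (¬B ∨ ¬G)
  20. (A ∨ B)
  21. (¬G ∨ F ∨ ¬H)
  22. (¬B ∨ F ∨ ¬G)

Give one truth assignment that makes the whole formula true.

A=True, B=False, C=True, D=True, E=True, F=True, G=True, H=True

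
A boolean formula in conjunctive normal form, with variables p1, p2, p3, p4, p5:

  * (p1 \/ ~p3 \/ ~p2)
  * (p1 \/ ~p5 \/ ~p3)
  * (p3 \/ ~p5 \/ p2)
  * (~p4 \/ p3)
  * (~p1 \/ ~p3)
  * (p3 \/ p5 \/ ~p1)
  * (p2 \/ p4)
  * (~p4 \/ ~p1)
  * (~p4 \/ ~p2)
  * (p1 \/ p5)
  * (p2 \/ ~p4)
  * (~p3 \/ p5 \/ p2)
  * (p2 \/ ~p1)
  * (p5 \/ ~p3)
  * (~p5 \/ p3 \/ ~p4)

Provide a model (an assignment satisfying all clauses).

p1=T, p2=T, p3=F, p4=F, p5=T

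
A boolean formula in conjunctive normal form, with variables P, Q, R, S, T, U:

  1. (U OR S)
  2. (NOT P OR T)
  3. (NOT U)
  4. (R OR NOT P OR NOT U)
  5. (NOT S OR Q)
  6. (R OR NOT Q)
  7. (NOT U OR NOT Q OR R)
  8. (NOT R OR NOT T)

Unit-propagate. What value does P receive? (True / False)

(NOT U) is a unit clause: U = False.
(U OR S) with U = False leaves only S, so S = True.
(NOT S OR Q) with S = True leaves only Q, so Q = True.
From (NOT Q OR R) and Q = True: R = True.
In (NOT T OR NOT R), NOT R is now false; NOT T must hold, so T = False.
(T OR NOT P) with T = False leaves only NOT P, so P = False.

False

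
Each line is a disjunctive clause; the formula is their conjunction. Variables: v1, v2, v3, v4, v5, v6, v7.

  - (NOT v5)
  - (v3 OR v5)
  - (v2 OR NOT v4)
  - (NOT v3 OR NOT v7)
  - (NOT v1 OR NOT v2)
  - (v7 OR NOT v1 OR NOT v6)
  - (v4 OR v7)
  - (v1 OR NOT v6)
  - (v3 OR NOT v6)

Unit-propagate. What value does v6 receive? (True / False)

Unit clause (NOT v5) sets v5 = False.
(v3 OR v5): since v5 = False, the clause reduces to (v3). v3 = True.
(NOT v3 OR NOT v7) with v3 = True leaves only NOT v7, so v7 = False.
In (v7 OR v4), v7 is now false; v4 must hold, so v4 = True.
(NOT v4 OR v2) with v4 = True leaves only v2, so v2 = True.
(NOT v1 OR NOT v2): since v2 = True, the clause reduces to (NOT v1). v1 = False.
(NOT v6 OR v1) with v1 = False leaves only NOT v6, so v6 = False.

False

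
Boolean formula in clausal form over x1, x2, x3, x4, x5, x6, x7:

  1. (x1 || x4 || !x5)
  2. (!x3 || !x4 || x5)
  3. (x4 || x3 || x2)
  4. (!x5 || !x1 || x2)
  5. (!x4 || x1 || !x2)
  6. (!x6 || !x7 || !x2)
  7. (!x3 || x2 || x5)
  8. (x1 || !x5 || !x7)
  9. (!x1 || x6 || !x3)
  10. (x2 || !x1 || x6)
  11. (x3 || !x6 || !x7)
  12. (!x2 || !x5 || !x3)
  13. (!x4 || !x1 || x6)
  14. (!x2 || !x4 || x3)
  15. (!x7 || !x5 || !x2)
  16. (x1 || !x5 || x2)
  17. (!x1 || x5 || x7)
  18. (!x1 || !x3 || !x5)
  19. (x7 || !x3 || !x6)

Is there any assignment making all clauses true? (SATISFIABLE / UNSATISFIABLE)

SATISFIABLE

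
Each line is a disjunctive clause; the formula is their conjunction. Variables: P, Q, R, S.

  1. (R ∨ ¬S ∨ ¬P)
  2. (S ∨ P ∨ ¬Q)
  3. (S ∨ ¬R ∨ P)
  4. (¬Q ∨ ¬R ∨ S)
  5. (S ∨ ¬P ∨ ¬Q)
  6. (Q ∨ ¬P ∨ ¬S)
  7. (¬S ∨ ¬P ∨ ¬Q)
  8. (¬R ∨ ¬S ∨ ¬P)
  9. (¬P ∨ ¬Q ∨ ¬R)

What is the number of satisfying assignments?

7

The models are:
  P=0 Q=0 R=0 S=0
  P=0 Q=0 R=0 S=1
  P=0 Q=0 R=1 S=1
  P=0 Q=1 R=0 S=1
  P=0 Q=1 R=1 S=1
  P=1 Q=0 R=0 S=0
  P=1 Q=0 R=1 S=0
That's 7 in total.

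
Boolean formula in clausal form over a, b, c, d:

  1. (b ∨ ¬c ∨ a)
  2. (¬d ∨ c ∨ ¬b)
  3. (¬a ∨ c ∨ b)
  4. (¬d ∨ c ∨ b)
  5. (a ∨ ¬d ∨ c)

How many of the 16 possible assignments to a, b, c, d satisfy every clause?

9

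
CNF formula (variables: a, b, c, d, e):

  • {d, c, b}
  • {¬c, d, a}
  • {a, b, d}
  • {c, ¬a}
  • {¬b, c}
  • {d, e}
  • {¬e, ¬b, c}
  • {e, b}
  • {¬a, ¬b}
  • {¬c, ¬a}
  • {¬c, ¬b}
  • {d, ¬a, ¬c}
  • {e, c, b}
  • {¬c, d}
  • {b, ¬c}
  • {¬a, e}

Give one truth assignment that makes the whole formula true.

a=0  b=0  c=0  d=1  e=1

Check each clause:
  1. {c, b, d} — d is true.
  2. {¬c, a, d} — d is true.
  3. {d, b, a} — d is true.
  4. {c, ¬a} — ¬a is true.
  5. {c, ¬b} — ¬b is true.
  6. {d, e} — d is true.
  7. {¬b, ¬e, c} — ¬b is true.
  8. {e, b} — e is true.
  9. {¬b, ¬a} — ¬a is true.
  10. {¬c, ¬a} — ¬c is true.
  11. {¬c, ¬b} — ¬c is true.
  12. {¬a, ¬c, d} — d is true.
  13. {c, b, e} — e is true.
  14. {¬c, d} — d is true.
  15. {b, ¬c} — ¬c is true.
  16. {¬a, e} — e is true.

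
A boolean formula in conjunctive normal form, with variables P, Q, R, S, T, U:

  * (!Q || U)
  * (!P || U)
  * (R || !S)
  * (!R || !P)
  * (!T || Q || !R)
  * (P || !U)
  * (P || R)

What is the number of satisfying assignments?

Satisfying assignments:
  P=F Q=F R=T S=F T=F U=F
  P=F Q=F R=T S=T T=F U=F
  P=T Q=F R=F S=F T=F U=T
  P=T Q=F R=F S=F T=T U=T
  P=T Q=T R=F S=F T=F U=T
  P=T Q=T R=F S=F T=T U=T
Count: 6.

6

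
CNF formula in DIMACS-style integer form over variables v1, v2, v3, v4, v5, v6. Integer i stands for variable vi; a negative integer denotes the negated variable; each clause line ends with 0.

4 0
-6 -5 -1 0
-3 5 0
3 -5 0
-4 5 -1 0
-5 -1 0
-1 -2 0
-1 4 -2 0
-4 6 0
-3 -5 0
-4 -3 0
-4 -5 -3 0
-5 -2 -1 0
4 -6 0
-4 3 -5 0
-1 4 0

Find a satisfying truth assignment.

Unit propagation: (v4) forces v4 = True.
(v6) is a unit clause, so v6 = True.
Unit propagation: (¬v3) forces v3 = False.
Unit propagation: (¬v5) forces v5 = False.
(¬v1) is a unit clause, so v1 = False.
v2 is now unconstrained; take v2 = True.
Check each clause:
  1. {v4} — v4 is true.
  2. {¬v1, ¬v6, ¬v5} — ¬v5 is true.
  3. {¬v3, v5} — ¬v3 is true.
  4. {¬v5, v3} — ¬v5 is true.
  5. {¬v1, v5, ¬v4} — ¬v1 is true.
  6. {¬v1, ¬v5} — ¬v5 is true.
  7. {¬v1, ¬v2} — ¬v1 is true.
  8. {v4, ¬v2, ¬v1} — v4 is true.
  9. {v6, ¬v4} — v6 is true.
  10. {¬v3, ¬v5} — ¬v5 is true.
  11. {¬v3, ¬v4} — ¬v3 is true.
  12. {¬v3, ¬v4, ¬v5} — ¬v5 is true.
  13. {¬v1, ¬v5, ¬v2} — ¬v5 is true.
  14. {v4, ¬v6} — v4 is true.
  15. {¬v5, v3, ¬v4} — ¬v5 is true.
  16. {v4, ¬v1} — v4 is true.

v1=False  v2=True  v3=False  v4=True  v5=False  v6=True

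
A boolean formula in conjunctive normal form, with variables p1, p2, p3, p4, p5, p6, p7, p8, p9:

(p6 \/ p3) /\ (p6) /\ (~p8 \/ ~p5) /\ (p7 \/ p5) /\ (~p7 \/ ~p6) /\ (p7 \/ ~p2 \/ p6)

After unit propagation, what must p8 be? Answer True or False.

False

(p6) is a unit clause: p6 = True.
(~p6 \/ ~p7) with p6 = True leaves only ~p7, so p7 = False.
(p7 \/ p5) with p7 = False leaves only p5, so p5 = True.
(~p5 \/ ~p8) with p5 = True leaves only ~p8, so p8 = False.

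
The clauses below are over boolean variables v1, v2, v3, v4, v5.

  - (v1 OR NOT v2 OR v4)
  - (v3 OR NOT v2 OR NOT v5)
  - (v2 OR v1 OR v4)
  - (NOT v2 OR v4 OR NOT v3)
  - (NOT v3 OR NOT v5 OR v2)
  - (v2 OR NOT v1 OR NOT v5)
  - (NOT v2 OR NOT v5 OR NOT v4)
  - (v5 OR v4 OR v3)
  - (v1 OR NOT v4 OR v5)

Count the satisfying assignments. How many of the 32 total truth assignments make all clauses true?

Satisfying assignments:
  v1=0 v2=0 v3=0 v4=1 v5=1
  v1=1 v2=0 v3=0 v4=1 v5=0
  v1=1 v2=0 v3=1 v4=0 v5=0
  v1=1 v2=0 v3=1 v4=1 v5=0
  v1=1 v2=1 v3=0 v4=1 v5=0
  v1=1 v2=1 v3=1 v4=1 v5=0
Count: 6.

6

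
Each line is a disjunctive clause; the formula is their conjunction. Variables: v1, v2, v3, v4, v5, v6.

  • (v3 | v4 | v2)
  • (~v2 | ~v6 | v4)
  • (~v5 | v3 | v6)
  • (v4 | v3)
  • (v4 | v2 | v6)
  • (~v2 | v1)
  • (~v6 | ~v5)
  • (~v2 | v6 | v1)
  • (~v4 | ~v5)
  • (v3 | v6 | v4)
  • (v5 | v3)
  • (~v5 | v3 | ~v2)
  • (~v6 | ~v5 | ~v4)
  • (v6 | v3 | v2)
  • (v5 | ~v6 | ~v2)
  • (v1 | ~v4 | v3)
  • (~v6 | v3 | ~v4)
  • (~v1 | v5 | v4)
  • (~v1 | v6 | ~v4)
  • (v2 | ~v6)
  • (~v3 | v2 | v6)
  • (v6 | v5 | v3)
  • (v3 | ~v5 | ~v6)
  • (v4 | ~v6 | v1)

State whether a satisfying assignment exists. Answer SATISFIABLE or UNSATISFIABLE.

SATISFIABLE

Branch on v1: take v1 = True.
The remaining clauses are satisfied by v2 = True, v3 = True, v4 = False, v5 = True, v6 = False.
So v1 = T  v2 = T  v3 = T  v4 = F  v5 = T  v6 = F is a satisfying assignment.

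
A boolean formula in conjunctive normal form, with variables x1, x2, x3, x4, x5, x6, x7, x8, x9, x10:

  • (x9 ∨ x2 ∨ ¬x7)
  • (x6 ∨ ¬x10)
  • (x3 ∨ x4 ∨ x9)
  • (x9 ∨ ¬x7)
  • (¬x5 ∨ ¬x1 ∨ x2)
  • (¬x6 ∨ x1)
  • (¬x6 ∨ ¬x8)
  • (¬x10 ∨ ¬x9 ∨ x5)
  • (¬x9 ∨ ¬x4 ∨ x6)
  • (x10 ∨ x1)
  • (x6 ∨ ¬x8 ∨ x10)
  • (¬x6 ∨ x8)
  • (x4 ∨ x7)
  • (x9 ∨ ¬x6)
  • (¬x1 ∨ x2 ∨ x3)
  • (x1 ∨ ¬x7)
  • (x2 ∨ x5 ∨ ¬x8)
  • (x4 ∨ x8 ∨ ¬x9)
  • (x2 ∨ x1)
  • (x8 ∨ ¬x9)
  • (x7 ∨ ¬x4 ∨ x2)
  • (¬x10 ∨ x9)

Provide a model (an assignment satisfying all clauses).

x1=T  x2=T  x3=T  x4=T  x5=T  x6=F  x7=F  x8=F  x9=F  x10=F

Pure literal: x2 appears only positively; assign x2 = True.
x3 occurs only positively in the remaining clauses — set x3 = True.
Branch on x1: take x1 = True.
Try x4 = True.
The remaining clauses are satisfied by x5 = True, x6 = False, x7 = False, x8 = False, x9 = False, x10 = False.
Every clause has at least one true literal under this assignment.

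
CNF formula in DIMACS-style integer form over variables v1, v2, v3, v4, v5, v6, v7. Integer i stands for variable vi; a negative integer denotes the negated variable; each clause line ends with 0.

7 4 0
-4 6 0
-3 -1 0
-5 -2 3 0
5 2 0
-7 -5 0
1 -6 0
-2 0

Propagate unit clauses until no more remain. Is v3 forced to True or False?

False

(¬v2) is a unit clause: v2 = False.
(v5 ∨ v2): since v2 = False, the clause reduces to (v5). v5 = True.
In (¬v5 ∨ ¬v7), ¬v5 is now false; ¬v7 must hold, so v7 = False.
(v7 ∨ v4): since v7 = False, the clause reduces to (v4). v4 = True.
(v6 ∨ ¬v4): since v4 = True, the clause reduces to (v6). v6 = True.
(v1 ∨ ¬v6): since v6 = True, the clause reduces to (v1). v1 = True.
(¬v1 ∨ ¬v3) with v1 = True leaves only ¬v3, so v3 = False.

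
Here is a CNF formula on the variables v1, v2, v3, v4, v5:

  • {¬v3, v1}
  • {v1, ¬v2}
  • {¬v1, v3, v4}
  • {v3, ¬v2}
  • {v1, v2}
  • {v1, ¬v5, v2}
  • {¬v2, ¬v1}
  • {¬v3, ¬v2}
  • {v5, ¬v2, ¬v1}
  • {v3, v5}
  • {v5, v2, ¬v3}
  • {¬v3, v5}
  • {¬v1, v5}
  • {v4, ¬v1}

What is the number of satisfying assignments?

The models are:
  v1=1 v2=0 v3=0 v4=1 v5=1
  v1=1 v2=0 v3=1 v4=1 v5=1
Count: 2.

2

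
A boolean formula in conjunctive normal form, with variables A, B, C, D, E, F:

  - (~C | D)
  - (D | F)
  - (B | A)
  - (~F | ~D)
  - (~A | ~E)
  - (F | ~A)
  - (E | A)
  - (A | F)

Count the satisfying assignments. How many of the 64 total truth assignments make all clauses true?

3

Satisfying assignments:
  A=0 B=1 C=0 D=0 E=1 F=1
  A=1 B=0 C=0 D=0 E=0 F=1
  A=1 B=1 C=0 D=0 E=0 F=1
Count: 3.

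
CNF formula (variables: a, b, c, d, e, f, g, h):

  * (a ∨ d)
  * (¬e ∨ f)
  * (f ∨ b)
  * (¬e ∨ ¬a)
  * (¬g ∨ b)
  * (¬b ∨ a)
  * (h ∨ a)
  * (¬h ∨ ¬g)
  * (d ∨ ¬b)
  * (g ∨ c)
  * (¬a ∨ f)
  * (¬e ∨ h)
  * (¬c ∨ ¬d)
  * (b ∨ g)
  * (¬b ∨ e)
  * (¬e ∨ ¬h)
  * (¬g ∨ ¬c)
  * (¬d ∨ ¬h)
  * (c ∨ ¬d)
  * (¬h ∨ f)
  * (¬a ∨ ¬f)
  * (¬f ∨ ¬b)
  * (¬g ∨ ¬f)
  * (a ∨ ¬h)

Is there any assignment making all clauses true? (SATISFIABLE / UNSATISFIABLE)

UNSATISFIABLE

a = True:
  propagation gives e=False, f=True; an empty clause results — contradiction.
a = False:
  propagation gives d=True, b=False, f=True, g=False; an empty clause results — contradiction.
Every branch closes, so no satisfying assignment exists.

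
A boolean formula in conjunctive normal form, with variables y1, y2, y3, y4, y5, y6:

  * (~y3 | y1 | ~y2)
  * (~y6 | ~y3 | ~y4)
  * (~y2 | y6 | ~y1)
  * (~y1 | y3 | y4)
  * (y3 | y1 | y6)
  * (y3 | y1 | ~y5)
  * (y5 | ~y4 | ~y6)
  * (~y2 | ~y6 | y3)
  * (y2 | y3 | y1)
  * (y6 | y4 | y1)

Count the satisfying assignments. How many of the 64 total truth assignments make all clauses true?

15

Case analysis on y1 and y3:
  y1=1, y3=1: y5 free; 4 ways for (y2,y4,y6) × 2^1 = 8.
  y1=1, y3=0: remaining (y2,y4,y5,y6) ∈ {(0,1,0,0); (0,1,1,0); (0,1,1,1)} — 3.
  y1=0, y3=1: remaining (y2,y4,y5,y6) ∈ {(0,0,0,1); (0,0,1,1); (0,1,0,0); (0,1,1,0)} — 4.
  y1=0, y3=0: a clause becomes empty — 0.
Total: 8 + 3 + 4 + 0 = 15.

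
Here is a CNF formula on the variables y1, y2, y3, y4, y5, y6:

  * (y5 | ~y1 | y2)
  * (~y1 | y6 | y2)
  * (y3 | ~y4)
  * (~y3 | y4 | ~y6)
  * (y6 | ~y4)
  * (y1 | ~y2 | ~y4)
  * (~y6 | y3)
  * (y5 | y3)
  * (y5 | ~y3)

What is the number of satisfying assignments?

9

Split on y3, then y4.
  y3=T, y4=T: remaining (y1,y2,y5,y6) ∈ {(F,F,T,T); (T,F,T,T); (T,T,T,T)} — 3.
  y3=T, y4=F: remaining (y1,y2,y5,y6) ∈ {(F,F,T,F); (F,T,T,F); (T,T,T,F)} — 3.
  y3=F, y4=T: a clause becomes empty — 0.
  y3=F, y4=F: remaining (y1,y2,y5,y6) ∈ {(F,F,T,F); (F,T,T,F); (T,T,T,F)} — 3.
Total: 3 + 3 + 0 + 3 = 9.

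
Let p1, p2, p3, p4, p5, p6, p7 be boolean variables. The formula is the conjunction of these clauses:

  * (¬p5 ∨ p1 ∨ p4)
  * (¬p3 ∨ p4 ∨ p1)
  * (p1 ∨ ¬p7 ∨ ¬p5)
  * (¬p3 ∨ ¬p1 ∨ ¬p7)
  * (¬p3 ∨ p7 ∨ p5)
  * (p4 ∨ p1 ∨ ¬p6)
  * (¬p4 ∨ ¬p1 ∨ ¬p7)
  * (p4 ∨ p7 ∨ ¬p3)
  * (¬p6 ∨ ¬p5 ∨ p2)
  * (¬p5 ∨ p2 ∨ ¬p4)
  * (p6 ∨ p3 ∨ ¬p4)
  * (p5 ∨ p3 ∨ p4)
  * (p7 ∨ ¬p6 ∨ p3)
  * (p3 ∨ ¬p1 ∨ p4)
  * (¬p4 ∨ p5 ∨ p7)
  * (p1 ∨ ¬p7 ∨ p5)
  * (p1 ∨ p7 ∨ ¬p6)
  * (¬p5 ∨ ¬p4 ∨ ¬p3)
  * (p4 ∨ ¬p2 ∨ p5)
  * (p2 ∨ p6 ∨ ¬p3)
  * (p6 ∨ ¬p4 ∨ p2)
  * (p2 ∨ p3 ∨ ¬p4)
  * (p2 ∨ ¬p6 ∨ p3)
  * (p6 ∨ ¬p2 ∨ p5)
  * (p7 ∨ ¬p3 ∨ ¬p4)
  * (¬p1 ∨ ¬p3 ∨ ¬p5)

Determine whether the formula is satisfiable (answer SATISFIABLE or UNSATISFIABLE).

UNSATISFIABLE

p4 = True:
  p3 = True:
    propagation gives p5=False, p7=True, p1=False; an empty clause results — contradiction.
  p3 = False:
    propagation gives p6=True, p7=True, p1=False, p5=False; an empty clause results — contradiction.
p4 = False:
  p3 = True:
    propagation gives p1=True, p7=False; an empty clause results — contradiction.
  p3 = False:
    propagation gives p5=True, p1=True; an empty clause results — contradiction.
Every branch closes, so no satisfying assignment exists.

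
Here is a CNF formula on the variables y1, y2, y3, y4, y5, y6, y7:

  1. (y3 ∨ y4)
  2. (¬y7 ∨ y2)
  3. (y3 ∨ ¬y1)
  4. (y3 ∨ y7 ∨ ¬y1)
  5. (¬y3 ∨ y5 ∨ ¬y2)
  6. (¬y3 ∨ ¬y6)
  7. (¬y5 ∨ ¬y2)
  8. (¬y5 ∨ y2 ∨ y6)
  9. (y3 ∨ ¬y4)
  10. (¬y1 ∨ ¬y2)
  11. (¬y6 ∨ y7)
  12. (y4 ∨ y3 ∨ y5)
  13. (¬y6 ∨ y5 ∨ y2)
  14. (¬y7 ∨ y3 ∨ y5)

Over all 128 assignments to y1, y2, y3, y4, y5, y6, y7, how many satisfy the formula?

Satisfying assignments:
  y1=0 y2=0 y3=1 y4=0 y5=0 y6=0 y7=0
  y1=0 y2=0 y3=1 y4=1 y5=0 y6=0 y7=0
  y1=1 y2=0 y3=1 y4=0 y5=0 y6=0 y7=0
  y1=1 y2=0 y3=1 y4=1 y5=0 y6=0 y7=0
That's 4 in total.

4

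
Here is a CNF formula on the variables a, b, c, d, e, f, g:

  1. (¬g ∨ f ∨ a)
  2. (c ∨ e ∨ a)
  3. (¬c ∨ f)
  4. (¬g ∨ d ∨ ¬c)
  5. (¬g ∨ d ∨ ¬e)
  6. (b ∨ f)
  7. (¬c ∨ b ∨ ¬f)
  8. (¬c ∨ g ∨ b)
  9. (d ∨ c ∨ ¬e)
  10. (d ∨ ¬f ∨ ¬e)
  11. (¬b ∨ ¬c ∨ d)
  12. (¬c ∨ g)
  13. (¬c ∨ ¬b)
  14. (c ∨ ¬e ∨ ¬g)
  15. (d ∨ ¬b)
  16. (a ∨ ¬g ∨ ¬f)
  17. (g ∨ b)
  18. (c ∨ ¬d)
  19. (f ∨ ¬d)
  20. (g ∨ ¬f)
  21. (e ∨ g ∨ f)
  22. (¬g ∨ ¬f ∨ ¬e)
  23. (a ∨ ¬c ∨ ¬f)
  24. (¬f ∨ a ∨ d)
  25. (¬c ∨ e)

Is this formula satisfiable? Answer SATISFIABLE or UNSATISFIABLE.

SATISFIABLE

a occurs only positively in the remaining clauses — set a = True.
Set b = False and propagate.
  then f is forced to True.
  then c is forced to False.
  then g is forced to True.
  then e is forced to False.
  then d is forced to False.
So a=True, b=False, c=False, d=False, e=False, f=True, g=True is a satisfying assignment.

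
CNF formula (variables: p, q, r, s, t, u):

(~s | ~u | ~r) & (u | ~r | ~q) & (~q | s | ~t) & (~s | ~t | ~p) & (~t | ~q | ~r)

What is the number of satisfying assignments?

Case analysis on q and r:
  q=T, r=T: remaining (p,s,t,u) ∈ {(F,F,F,T); (T,F,F,T)} — 2.
  q=T, r=F: u free; 5 ways for (p,s,t) × 2^1 = 10.
  q=F, r=T: 11 of the 16 assignments to (p,s,t,u) work.
  q=F, r=F: u free; 7 ways for (p,s,t) × 2^1 = 14.
Total: 2 + 10 + 11 + 14 = 37.

37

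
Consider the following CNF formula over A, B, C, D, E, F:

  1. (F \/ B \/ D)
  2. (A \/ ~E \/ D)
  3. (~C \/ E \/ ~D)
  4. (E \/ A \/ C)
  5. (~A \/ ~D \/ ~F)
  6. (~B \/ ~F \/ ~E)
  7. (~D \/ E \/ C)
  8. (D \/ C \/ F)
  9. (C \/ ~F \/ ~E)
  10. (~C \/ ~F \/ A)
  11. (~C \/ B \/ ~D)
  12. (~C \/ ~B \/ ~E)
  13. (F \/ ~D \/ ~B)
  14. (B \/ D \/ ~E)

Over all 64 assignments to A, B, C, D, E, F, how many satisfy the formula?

8

Split on D, then C.
  D=1, C=1: a clause becomes empty — 0.
  D=1, C=0: remaining (A,B,E,F) ∈ {(0,0,1,0); (1,0,1,0)} — 2.
  D=0, C=1: remaining (A,B,E,F) ∈ {(0,1,0,0); (1,0,0,1); (1,1,0,0); (1,1,0,1)} — 4.
  D=0, C=0: remaining (A,B,E,F) ∈ {(1,0,0,1); (1,1,0,1)} — 2.
Total: 0 + 2 + 4 + 2 = 8.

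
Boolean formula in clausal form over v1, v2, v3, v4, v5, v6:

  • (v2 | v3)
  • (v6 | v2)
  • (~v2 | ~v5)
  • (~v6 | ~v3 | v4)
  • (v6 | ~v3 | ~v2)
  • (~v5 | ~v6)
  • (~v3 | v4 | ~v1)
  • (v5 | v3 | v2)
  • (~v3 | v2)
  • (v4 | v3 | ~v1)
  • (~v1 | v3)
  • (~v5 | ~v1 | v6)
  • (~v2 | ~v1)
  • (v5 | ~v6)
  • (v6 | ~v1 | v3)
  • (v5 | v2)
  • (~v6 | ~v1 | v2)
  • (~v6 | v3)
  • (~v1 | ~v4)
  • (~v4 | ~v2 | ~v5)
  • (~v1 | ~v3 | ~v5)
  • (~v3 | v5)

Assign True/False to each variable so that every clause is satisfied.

v1 occurs only negated in the remaining clauses — set v1 = False.
Branch on v2: take v2 = True.
  then v5 is forced to False.
  then v6 is forced to False.
  then v3 is forced to False.
v4 is now unconstrained; take v4 = False.
Every clause has at least one true literal under this assignment.

v1=0, v2=1, v3=0, v4=0, v5=0, v6=0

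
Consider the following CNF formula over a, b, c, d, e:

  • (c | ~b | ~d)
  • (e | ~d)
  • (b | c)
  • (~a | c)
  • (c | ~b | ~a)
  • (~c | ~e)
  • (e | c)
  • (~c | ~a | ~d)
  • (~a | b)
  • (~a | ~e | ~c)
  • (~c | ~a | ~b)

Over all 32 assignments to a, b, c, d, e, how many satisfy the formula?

3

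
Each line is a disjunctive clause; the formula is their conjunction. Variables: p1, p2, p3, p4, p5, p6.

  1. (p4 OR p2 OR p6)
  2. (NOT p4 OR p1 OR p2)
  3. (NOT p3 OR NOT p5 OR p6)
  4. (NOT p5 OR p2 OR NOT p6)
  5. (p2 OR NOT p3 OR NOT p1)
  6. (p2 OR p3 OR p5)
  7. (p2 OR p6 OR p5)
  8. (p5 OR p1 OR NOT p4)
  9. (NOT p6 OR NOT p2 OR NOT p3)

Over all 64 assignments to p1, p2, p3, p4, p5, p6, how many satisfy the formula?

Case analysis on p2 and p5:
  p2=1, p5=1: forces p3=0; p1, p4, p6 free → 2^3 = 8.
  p2=1, p5=0: 9 of the 16 assignments to (p1,p3,p4,p6) work.
  p2=0, p5=1: remaining (p1,p3,p4,p6) ∈ {(1,0,1,0)} — 1.
  p2=0, p5=0: remaining (p1,p3,p4,p6) ∈ {(0,1,0,1)} — 1.
Total: 8 + 9 + 1 + 1 = 19.

19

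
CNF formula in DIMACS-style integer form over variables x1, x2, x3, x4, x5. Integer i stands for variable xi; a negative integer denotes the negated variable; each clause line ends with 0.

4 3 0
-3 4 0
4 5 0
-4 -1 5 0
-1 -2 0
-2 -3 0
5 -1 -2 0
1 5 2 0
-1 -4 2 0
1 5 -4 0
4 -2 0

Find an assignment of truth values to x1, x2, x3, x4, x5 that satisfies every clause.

x1 = 0, x2 = 1, x3 = 0, x4 = 1, x5 = 1

Pure literal: x5 appears only positively; assign x5 = True.
Try x1 = False.
The remaining clauses are satisfied by x2 = True, x3 = False, x4 = True.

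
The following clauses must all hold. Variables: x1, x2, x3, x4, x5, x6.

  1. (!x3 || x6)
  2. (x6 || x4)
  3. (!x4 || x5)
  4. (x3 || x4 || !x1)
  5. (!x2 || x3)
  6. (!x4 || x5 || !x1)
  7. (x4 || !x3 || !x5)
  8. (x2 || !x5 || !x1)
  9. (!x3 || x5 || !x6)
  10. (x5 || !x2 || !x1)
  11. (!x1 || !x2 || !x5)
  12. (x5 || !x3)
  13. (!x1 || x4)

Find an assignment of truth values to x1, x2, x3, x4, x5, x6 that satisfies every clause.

Pure literal: x1 appears only negated; assign x1 = False.
Try x2 = True.
  then x3 is forced to True.
  then x6 is forced to True.
  then x5 is forced to True.
  then x4 is forced to True.
Every clause has at least one true literal under this assignment.

x1=False, x2=True, x3=True, x4=True, x5=True, x6=True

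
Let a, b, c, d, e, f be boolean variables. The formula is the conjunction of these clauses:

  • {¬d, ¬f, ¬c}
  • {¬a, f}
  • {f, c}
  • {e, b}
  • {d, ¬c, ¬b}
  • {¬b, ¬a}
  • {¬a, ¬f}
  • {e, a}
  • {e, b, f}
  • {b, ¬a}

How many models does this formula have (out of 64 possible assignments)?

8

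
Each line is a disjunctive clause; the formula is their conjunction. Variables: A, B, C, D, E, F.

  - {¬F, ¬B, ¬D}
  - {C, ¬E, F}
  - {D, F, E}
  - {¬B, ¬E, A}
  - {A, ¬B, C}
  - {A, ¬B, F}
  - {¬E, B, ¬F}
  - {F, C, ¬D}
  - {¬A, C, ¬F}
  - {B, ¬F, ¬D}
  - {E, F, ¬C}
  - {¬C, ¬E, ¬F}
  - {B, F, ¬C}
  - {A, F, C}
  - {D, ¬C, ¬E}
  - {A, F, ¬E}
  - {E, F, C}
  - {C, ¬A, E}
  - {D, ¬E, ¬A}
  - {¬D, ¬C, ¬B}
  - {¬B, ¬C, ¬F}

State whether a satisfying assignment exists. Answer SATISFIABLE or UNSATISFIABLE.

SATISFIABLE

Set A = False and propagate.
The remaining clauses are satisfied by B = False, C = True, D = False, E = False, F = True.
So A=F, B=F, C=T, D=F, E=F, F=T is a satisfying assignment.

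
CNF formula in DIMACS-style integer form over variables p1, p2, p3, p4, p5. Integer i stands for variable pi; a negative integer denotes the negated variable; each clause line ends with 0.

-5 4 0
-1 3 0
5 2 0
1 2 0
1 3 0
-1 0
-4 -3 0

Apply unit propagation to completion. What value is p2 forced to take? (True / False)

True

(~p1) is a unit clause: p1 = False.
From (p1 \/ p2) and p1 = False: p2 = True.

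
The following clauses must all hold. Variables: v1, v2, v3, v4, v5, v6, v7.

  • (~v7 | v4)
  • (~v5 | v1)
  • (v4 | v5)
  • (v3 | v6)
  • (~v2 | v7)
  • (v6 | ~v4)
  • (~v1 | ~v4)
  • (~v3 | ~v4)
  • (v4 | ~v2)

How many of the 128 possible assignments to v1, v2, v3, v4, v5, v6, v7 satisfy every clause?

Satisfying assignments:
  v1=0 v2=0 v3=0 v4=1 v5=0 v6=1 v7=0
  v1=0 v2=0 v3=0 v4=1 v5=0 v6=1 v7=1
  v1=0 v2=1 v3=0 v4=1 v5=0 v6=1 v7=1
  v1=1 v2=0 v3=0 v4=0 v5=1 v6=1 v7=0
  v1=1 v2=0 v3=1 v4=0 v5=1 v6=0 v7=0
  v1=1 v2=0 v3=1 v4=0 v5=1 v6=1 v7=0
That's 6 in total.

6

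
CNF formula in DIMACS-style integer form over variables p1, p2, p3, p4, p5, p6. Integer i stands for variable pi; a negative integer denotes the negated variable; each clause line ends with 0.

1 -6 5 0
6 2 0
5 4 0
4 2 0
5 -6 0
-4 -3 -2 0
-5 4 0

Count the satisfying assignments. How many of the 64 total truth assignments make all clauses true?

10

Split on p4, then p5.
  p4=T, p5=T: p1 free; 4 ways for (p2,p3,p6) × 2^1 = 8.
  p4=T, p5=F: remaining (p1,p2,p3,p6) ∈ {(F,T,F,F); (T,T,F,F)} — 2.
  p4=F, p5=T: a clause becomes empty — 0.
  p4=F, p5=F: a clause becomes empty — 0.
Total: 8 + 2 + 0 + 0 = 10.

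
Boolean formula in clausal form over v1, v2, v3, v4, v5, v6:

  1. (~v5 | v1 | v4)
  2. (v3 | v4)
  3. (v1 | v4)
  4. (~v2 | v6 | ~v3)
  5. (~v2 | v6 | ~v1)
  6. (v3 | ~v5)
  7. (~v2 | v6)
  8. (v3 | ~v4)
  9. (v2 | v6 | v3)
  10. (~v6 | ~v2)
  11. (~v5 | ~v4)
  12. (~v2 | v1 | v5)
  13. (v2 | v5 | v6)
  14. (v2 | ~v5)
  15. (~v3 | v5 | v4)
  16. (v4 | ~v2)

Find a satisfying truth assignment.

v1=0  v2=0  v3=1  v4=1  v5=0  v6=1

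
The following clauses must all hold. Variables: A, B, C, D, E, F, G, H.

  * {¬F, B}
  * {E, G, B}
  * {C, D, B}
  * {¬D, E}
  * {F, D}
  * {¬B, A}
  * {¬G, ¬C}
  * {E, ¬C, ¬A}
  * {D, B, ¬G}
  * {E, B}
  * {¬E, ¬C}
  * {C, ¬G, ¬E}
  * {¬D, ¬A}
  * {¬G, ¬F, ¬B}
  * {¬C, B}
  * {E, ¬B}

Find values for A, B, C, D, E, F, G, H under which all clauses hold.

A = True, B = True, C = False, D = False, E = True, F = True, G = False, H = True

Try A = True.
  then D is forced to False.
  then F is forced to True.
  then B is forced to True.
  then G is forced to False.
  then E is forced to True.
  then C is forced to False.
H is now unconstrained; take H = True.
Check each clause:
  1. {¬F, B} — B is true.
  2. {B, G, E} — B is true.
  3. {D, C, B} — B is true.
  4. {¬D, E} — ¬D is true.
  5. {F, D} — F is true.
  6. {¬B, A} — A is true.
  7. {¬C, ¬G} — ¬G is true.
  8. {¬A, E, ¬C} — ¬C is true.
  9. {B, D, ¬G} — ¬G is true.
  10. {E, B} — B is true.
  11. {¬E, ¬C} — ¬C is true.
  12. {¬G, C, ¬E} — ¬G is true.
  13. {¬D, ¬A} — ¬D is true.
  14. {¬F, ¬B, ¬G} — ¬G is true.
  15. {¬C, B} — B is true.
  16. {E, ¬B} — E is true.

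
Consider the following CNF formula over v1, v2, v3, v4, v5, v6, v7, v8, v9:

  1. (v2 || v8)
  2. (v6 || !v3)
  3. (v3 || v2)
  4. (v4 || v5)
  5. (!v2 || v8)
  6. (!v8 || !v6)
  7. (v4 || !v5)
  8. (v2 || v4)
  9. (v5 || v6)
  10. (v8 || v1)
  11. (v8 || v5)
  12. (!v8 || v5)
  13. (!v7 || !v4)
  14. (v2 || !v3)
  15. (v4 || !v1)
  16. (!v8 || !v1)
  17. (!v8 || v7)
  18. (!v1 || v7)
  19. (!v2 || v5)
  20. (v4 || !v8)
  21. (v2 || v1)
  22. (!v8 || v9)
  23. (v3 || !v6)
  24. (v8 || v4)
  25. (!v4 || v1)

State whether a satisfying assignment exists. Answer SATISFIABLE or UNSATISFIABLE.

UNSATISFIABLE

v8 = True:
  propagation gives v6=False, v3=False, v2=True, v5=True; an empty clause results — contradiction.
v8 = False:
  propagation gives v2=True; an empty clause results — contradiction.
Every branch closes, so no satisfying assignment exists.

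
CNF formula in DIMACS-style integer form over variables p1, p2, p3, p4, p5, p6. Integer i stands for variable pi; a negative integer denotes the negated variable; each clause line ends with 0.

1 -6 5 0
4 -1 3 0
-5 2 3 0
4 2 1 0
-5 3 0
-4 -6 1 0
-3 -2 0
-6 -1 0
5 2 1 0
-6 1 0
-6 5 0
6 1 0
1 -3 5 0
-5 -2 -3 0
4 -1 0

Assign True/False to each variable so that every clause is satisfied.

Set p1 = True and propagate.
  then p6 is forced to False.
  then p4 is forced to True.
The remaining clauses are satisfied by p2 = False, p3 = True, p5 = False.
Every clause has at least one true literal under this assignment.

p1=1, p2=0, p3=1, p4=1, p5=0, p6=0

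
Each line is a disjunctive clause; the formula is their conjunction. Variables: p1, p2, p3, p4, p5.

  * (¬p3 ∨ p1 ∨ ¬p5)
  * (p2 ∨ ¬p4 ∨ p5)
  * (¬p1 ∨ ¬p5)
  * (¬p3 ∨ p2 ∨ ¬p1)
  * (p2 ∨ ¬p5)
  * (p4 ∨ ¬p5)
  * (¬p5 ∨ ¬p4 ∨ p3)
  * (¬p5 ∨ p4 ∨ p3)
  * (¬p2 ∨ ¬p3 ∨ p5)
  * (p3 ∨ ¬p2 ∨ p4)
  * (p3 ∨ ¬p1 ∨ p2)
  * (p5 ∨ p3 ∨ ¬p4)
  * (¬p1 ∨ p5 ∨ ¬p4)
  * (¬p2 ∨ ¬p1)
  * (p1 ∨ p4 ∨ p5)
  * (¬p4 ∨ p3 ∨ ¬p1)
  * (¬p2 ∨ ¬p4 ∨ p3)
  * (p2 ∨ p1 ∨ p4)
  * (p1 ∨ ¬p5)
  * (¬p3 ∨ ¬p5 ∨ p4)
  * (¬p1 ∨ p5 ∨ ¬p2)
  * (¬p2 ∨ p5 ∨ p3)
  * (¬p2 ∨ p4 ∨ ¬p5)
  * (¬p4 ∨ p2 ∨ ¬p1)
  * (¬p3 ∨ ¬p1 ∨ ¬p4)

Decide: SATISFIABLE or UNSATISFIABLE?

UNSATISFIABLE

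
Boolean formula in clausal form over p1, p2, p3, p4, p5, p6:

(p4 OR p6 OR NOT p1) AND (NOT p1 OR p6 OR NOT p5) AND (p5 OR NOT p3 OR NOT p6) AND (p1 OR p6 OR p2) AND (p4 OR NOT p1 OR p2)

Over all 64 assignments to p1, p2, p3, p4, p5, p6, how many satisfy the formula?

33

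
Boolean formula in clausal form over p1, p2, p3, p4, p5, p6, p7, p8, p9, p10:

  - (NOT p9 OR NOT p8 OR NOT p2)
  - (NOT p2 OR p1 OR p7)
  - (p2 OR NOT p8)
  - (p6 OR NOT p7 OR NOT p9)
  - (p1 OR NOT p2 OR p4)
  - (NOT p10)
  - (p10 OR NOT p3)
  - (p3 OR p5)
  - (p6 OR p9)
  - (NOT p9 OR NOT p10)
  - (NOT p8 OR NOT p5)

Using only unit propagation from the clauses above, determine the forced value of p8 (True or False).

False

(NOT p10) stands alone — p10 = False.
From (NOT p3 OR p10) and p10 = False: p3 = False.
From (p5 OR p3) and p3 = False: p5 = True.
(NOT p8 OR NOT p5): since p5 = True, the clause reduces to (NOT p8). p8 = False.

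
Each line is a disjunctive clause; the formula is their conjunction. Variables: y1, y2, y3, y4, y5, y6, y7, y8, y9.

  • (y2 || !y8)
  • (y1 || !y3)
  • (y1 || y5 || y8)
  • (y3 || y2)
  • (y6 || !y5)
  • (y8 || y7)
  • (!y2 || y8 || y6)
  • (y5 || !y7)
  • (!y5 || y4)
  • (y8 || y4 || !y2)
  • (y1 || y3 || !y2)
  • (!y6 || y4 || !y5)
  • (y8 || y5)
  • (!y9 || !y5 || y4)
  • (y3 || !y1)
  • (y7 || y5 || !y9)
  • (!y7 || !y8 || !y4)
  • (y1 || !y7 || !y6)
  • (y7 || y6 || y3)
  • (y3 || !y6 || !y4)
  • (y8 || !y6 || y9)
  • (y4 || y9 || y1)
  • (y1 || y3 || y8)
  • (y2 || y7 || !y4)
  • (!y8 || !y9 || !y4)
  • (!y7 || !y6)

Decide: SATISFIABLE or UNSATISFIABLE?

Branch on y1: take y1 = True.
  then y3 is forced to True.
Try y2 = True.
The remaining clauses are satisfied by y4 = False, y5 = False, y6 = False, y7 = False, y8 = True, y9 = False.
So y1=T, y2=T, y3=T, y4=F, y5=F, y6=F, y7=F, y8=T, y9=F is a satisfying assignment.

SATISFIABLE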